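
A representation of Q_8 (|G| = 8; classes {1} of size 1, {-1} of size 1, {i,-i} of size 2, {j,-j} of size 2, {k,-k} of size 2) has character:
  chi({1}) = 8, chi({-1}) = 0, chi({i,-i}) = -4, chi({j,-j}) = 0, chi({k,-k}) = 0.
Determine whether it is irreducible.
Not irreducible (reducible): <chi, chi> = 12 > 1.

Solution. <chi, chi> = (1/|G|) sum_C |C| * |chi(C)|^2 = (1/8)[1*|8|^2 + 1*|0|^2 + 2*|-4|^2 + 2*|0|^2 + 2*|0|^2]
  = (1/8)[(64) + (0) + (32) + (0) + (0)] = 96/8 = 12.
A character is irreducible iff <chi, chi> = 1, so this representation is reducible.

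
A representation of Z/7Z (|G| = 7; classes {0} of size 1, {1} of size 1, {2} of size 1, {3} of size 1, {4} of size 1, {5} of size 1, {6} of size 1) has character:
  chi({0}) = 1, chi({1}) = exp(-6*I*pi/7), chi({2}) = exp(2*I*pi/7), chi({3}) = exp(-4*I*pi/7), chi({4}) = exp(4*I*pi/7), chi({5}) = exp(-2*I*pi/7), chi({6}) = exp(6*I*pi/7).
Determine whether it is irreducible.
Irreducible: <chi, chi> = 1.

Working: <chi, chi> = (1/|G|) sum_C |C| * |chi(C)|^2 = (1/7)[1*|1|^2 + 1*|exp(-6*I*pi/7)|^2 + 1*|exp(2*I*pi/7)|^2 + 1*|exp(-4*I*pi/7)|^2 + 1*|exp(4*I*pi/7)|^2 + 1*|exp(-2*I*pi/7)|^2 + 1*|exp(6*I*pi/7)|^2]
  = (1/7)[(1) + (1) + (1) + (1) + (1) + (1) + (1)] = 7/7 = 1.
(Exp terms are combined using exp(i*s)*conj(exp(i*t)) = exp(i*(s-t)), and sums of them are collapsed using the identity that for every m > 1 the m distinct m-th roots of unity sum to 0, e.g. 1 + exp(2*I*pi/3) + exp(-2*I*pi/3) = 0.)
A character is irreducible iff <chi, chi> = 1, so this representation is irreducible.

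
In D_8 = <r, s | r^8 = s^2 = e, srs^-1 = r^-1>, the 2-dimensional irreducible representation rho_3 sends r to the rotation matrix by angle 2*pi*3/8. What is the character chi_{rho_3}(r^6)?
chi_{rho_3}(r^6) = 2*cos(2*pi*3*6/8) = 0

Explanation: rho_3(r^6) is rotation by angle 2*pi*3*6/8, whose trace is 2*cos(2*pi*3*6/8) = 0.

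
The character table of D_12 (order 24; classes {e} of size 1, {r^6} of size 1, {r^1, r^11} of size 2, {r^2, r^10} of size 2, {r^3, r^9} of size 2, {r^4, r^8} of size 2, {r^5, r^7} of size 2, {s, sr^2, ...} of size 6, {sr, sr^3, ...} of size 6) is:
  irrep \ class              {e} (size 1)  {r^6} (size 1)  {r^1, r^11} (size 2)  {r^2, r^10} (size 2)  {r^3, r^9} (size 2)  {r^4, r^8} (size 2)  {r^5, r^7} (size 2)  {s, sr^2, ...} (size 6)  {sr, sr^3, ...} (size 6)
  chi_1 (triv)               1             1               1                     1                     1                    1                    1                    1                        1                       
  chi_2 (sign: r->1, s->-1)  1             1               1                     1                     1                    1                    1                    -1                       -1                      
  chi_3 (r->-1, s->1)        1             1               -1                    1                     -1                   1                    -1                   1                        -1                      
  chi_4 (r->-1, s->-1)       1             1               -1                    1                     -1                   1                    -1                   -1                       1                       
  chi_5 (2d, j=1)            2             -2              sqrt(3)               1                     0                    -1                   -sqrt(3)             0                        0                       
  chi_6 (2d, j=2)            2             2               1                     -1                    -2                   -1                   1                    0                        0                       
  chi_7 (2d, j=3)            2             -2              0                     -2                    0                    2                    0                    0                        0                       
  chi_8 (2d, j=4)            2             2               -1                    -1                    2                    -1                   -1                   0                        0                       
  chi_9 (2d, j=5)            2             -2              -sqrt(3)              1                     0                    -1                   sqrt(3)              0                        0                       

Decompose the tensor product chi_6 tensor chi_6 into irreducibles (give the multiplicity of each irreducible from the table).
chi_6 tensor chi_6 = chi_1 + chi_2 + chi_8 (all other irreducibles have multiplicity 0).

Working: The character of a tensor product is the pointwise product (chi_6 * chi_6)(C) = chi_6(C) * chi_6(C):
  {e}: (2)*(2), {r^6}: (2)*(2), {r^1, r^11}: (1)*(1), {r^2, r^10}: (-1)*(-1), {r^3, r^9}: (-2)*(-2), {r^4, r^8}: (-1)*(-1), {r^5, r^7}: (1)*(1), {s, sr^2, ...}: (0)*(0), {sr, sr^3, ...}: (0)*(0)
so (chi_6 * chi_6) takes values
  {e} -> 4, {r^6} -> 4, {r^1, r^11} -> 1, {r^2, r^10} -> 1, {r^3, r^9} -> 4, {r^4, r^8} -> 1, {r^5, r^7} -> 1, {s, sr^2, ...} -> 0, {sr, sr^3, ...} -> 0.
Now take the inner product of this character with each irreducible chi from the table, <chi_6*chi_6, chi> = (1/24) sum_C |C| (chi_6*chi_6)(C) conj(chi(C)):
  <chi_6*chi_6, chi_1> = (1/24)[1*(4)*conj(1) + 1*(4)*conj(1) + 2*(1)*conj(1) + 2*(1)*conj(1) + 2*(4)*conj(1) + 2*(1)*conj(1) + 2*(1)*conj(1) + 6*(0)*conj(1) + 6*(0)*conj(1)]
      = (1/24)[(4) + (4) + (2) + (2) + (8) + (2) + (2) + (0) + (0)] = 24/24 = 1
  <chi_6*chi_6, chi_2> = (1/24)[1*(4)*conj(1) + 1*(4)*conj(1) + 2*(1)*conj(1) + 2*(1)*conj(1) + 2*(4)*conj(1) + 2*(1)*conj(1) + 2*(1)*conj(1) + 6*(0)*conj(-1) + 6*(0)*conj(-1)]
      = (1/24)[(4) + (4) + (2) + (2) + (8) + (2) + (2) + (0) + (0)] = 24/24 = 1
  <chi_6*chi_6, chi_3> = (1/24)[1*(4)*conj(1) + 1*(4)*conj(1) + 2*(1)*conj(-1) + 2*(1)*conj(1) + 2*(4)*conj(-1) + 2*(1)*conj(1) + 2*(1)*conj(-1) + 6*(0)*conj(1) + 6*(0)*conj(-1)]
      = (1/24)[(4) + (4) + (-2) + (2) + (-8) + (2) + (-2) + (0) + (0)] = 0/24 = 0
  <chi_6*chi_6, chi_4> = (1/24)[1*(4)*conj(1) + 1*(4)*conj(1) + 2*(1)*conj(-1) + 2*(1)*conj(1) + 2*(4)*conj(-1) + 2*(1)*conj(1) + 2*(1)*conj(-1) + 6*(0)*conj(-1) + 6*(0)*conj(1)]
      = (1/24)[(4) + (4) + (-2) + (2) + (-8) + (2) + (-2) + (0) + (0)] = 0/24 = 0
  <chi_6*chi_6, chi_5> = (1/24)[1*(4)*conj(2) + 1*(4)*conj(-2) + 2*(1)*conj(sqrt(3)) + 2*(1)*conj(1) + 2*(4)*conj(0) + 2*(1)*conj(-1) + 2*(1)*conj(-sqrt(3)) + 6*(0)*conj(0) + 6*(0)*conj(0)]
      = (1/24)[(8) + (-8) + (2*sqrt(3)) + (2) + (0) + (-2) + (-2*sqrt(3)) + (0) + (0)] = 0/24 = 0
  <chi_6*chi_6, chi_6> = (1/24)[1*(4)*conj(2) + 1*(4)*conj(2) + 2*(1)*conj(1) + 2*(1)*conj(-1) + 2*(4)*conj(-2) + 2*(1)*conj(-1) + 2*(1)*conj(1) + 6*(0)*conj(0) + 6*(0)*conj(0)]
      = (1/24)[(8) + (8) + (2) + (-2) + (-16) + (-2) + (2) + (0) + (0)] = 0/24 = 0
  <chi_6*chi_6, chi_7> = (1/24)[1*(4)*conj(2) + 1*(4)*conj(-2) + 2*(1)*conj(0) + 2*(1)*conj(-2) + 2*(4)*conj(0) + 2*(1)*conj(2) + 2*(1)*conj(0) + 6*(0)*conj(0) + 6*(0)*conj(0)]
      = (1/24)[(8) + (-8) + (0) + (-4) + (0) + (4) + (0) + (0) + (0)] = 0/24 = 0
  <chi_6*chi_6, chi_8> = (1/24)[1*(4)*conj(2) + 1*(4)*conj(2) + 2*(1)*conj(-1) + 2*(1)*conj(-1) + 2*(4)*conj(2) + 2*(1)*conj(-1) + 2*(1)*conj(-1) + 6*(0)*conj(0) + 6*(0)*conj(0)]
      = (1/24)[(8) + (8) + (-2) + (-2) + (16) + (-2) + (-2) + (0) + (0)] = 24/24 = 1
  <chi_6*chi_6, chi_9> = (1/24)[1*(4)*conj(2) + 1*(4)*conj(-2) + 2*(1)*conj(-sqrt(3)) + 2*(1)*conj(1) + 2*(4)*conj(0) + 2*(1)*conj(-1) + 2*(1)*conj(sqrt(3)) + 6*(0)*conj(0) + 6*(0)*conj(0)]
      = (1/24)[(8) + (-8) + (-2*sqrt(3)) + (2) + (0) + (-2) + (2*sqrt(3)) + (0) + (0)] = 0/24 = 0
Hence the multiplicities are chi_1: 1, chi_2: 1, chi_8: 1. Dimension check: dim(chi_6)*dim(chi_6) = 2*2 = 4 and sum (mult * dim) = 1*1 + 1*1 + 1*2 = 4.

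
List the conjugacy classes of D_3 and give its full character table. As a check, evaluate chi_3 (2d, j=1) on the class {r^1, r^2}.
Conjugacy classes: {e} of size 1, {r^1, r^2} of size 2, {s, sr, ..., sr^2} of size 3.
Character table:
  irrep \ class              {e} (size 1)  {r^1, r^2} (size 2)  {s, sr, ..., sr^2} (size 3)
  chi_1 (triv)               1             1                    1                          
  chi_2 (sign: r->1, s->-1)  1             1                    -1                         
  chi_3 (2d, j=1)            2             -1                   0                          

Spot check: chi_3 (2d, j=1) on {r^1, r^2} = -1.

Details: D_3 has order 2*3 = 6 with 3 conjugacy classes, hence 3 irreducibles. Sum of squared dims 1 + 1 + 4 = 6 = |G|. Linear characters come from the abelianisation; the 2-dimensional irreps have character r^k -> 2*cos(2*pi*j*k/3), reflections -> 0.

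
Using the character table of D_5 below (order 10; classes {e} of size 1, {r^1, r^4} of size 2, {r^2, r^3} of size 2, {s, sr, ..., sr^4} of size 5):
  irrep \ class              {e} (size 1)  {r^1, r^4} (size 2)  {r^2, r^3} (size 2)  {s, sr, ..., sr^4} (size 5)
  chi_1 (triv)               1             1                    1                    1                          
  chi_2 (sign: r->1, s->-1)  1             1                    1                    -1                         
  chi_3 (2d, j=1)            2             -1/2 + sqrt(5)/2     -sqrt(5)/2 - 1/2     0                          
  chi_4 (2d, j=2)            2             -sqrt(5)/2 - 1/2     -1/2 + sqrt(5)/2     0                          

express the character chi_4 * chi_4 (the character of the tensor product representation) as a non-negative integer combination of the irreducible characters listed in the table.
chi_4 tensor chi_4 = chi_1 + chi_2 + chi_3 (all other irreducibles have multiplicity 0).

Details: The character of a tensor product is the pointwise product (chi_4 * chi_4)(C) = chi_4(C) * chi_4(C):
  {e}: (2)*(2), {r^1, r^4}: (-sqrt(5)/2 - 1/2)*(-sqrt(5)/2 - 1/2), {r^2, r^3}: (-1/2 + sqrt(5)/2)*(-1/2 + sqrt(5)/2), {s, sr, ..., sr^4}: (0)*(0)
so (chi_4 * chi_4) takes values
  {e} -> 4, {r^1, r^4} -> sqrt(5)/2 + 3/2, {r^2, r^3} -> 3/2 - sqrt(5)/2, {s, sr, ..., sr^4} -> 0.
Now take the inner product of this character with each irreducible chi from the table, <chi_4*chi_4, chi> = (1/10) sum_C |C| (chi_4*chi_4)(C) conj(chi(C)):
  <chi_4*chi_4, chi_1> = (1/10)[1*(4)*conj(1) + 2*(sqrt(5)/2 + 3/2)*conj(1) + 2*(3/2 - sqrt(5)/2)*conj(1) + 5*(0)*conj(1)]
      = (1/10)[(4) + (sqrt(5) + 3) + (3 - sqrt(5)) + (0)] = 10/10 = 1
  <chi_4*chi_4, chi_2> = (1/10)[1*(4)*conj(1) + 2*(sqrt(5)/2 + 3/2)*conj(1) + 2*(3/2 - sqrt(5)/2)*conj(1) + 5*(0)*conj(-1)]
      = (1/10)[(4) + (sqrt(5) + 3) + (3 - sqrt(5)) + (0)] = 10/10 = 1
  <chi_4*chi_4, chi_3> = (1/10)[1*(4)*conj(2) + 2*(sqrt(5)/2 + 3/2)*conj(-1/2 + sqrt(5)/2) + 2*(3/2 - sqrt(5)/2)*conj(-sqrt(5)/2 - 1/2) + 5*(0)*conj(0)]
      = (1/10)[(8) + (1 + sqrt(5)) + (1 - sqrt(5)) + (0)] = 10/10 = 1
  <chi_4*chi_4, chi_4> = (1/10)[1*(4)*conj(2) + 2*(sqrt(5)/2 + 3/2)*conj(-sqrt(5)/2 - 1/2) + 2*(3/2 - sqrt(5)/2)*conj(-1/2 + sqrt(5)/2) + 5*(0)*conj(0)]
      = (1/10)[(8) + (-2*sqrt(5) - 4) + (-4 + 2*sqrt(5)) + (0)] = 0/10 = 0
Hence the multiplicities are chi_1: 1, chi_2: 1, chi_3: 1. Dimension check: dim(chi_4)*dim(chi_4) = 2*2 = 4 and sum (mult * dim) = 1*1 + 1*1 + 1*2 = 4.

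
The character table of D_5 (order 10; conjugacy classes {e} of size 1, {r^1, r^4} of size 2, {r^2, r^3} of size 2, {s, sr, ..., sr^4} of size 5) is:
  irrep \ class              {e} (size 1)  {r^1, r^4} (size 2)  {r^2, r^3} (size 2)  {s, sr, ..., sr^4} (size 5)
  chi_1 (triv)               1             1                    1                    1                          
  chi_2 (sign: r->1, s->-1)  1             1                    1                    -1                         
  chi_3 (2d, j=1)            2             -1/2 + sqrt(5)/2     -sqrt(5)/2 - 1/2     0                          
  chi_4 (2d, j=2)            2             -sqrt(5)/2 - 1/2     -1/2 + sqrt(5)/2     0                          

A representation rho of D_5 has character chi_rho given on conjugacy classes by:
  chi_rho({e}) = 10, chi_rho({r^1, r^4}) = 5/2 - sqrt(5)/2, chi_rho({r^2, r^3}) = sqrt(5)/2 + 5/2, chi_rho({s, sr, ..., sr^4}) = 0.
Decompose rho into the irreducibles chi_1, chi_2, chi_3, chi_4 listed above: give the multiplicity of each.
Multiplicities: chi_1: 2, chi_2: 2, chi_3: 1, chi_4: 2.

Proof sketch: Use <chi_rho, chi> = (1/|G|) sum_C |C| * chi_rho(C) * conj(chi(C)) with |G| = 10 for each irreducible chi in the table:
  <chi_rho, chi_1> = (1/10)[1*(10)*conj(1) + 2*(5/2 - sqrt(5)/2)*conj(1) + 2*(sqrt(5)/2 + 5/2)*conj(1) + 5*(0)*conj(1)]
      = (1/10)[(10) + (5 - sqrt(5)) + (sqrt(5) + 5) + (0)] = 20/10 = 2
  <chi_rho, chi_2> = (1/10)[1*(10)*conj(1) + 2*(5/2 - sqrt(5)/2)*conj(1) + 2*(sqrt(5)/2 + 5/2)*conj(1) + 5*(0)*conj(-1)]
      = (1/10)[(10) + (5 - sqrt(5)) + (sqrt(5) + 5) + (0)] = 20/10 = 2
  <chi_rho, chi_3> = (1/10)[1*(10)*conj(2) + 2*(5/2 - sqrt(5)/2)*conj(-1/2 + sqrt(5)/2) + 2*(sqrt(5)/2 + 5/2)*conj(-sqrt(5)/2 - 1/2) + 5*(0)*conj(0)]
      = (1/10)[(20) + (-5 + 3*sqrt(5)) + (-3*sqrt(5) - 5) + (0)] = 10/10 = 1
  <chi_rho, chi_4> = (1/10)[1*(10)*conj(2) + 2*(5/2 - sqrt(5)/2)*conj(-sqrt(5)/2 - 1/2) + 2*(sqrt(5)/2 + 5/2)*conj(-1/2 + sqrt(5)/2) + 5*(0)*conj(0)]
      = (1/10)[(20) + (-2*sqrt(5)) + (2*sqrt(5)) + (0)] = 20/10 = 2
Dimension check: dim(rho) = sum (mult * dim) = 2*1 + 2*1 + 1*2 + 2*2 = 10 = chi_rho(e) = 10.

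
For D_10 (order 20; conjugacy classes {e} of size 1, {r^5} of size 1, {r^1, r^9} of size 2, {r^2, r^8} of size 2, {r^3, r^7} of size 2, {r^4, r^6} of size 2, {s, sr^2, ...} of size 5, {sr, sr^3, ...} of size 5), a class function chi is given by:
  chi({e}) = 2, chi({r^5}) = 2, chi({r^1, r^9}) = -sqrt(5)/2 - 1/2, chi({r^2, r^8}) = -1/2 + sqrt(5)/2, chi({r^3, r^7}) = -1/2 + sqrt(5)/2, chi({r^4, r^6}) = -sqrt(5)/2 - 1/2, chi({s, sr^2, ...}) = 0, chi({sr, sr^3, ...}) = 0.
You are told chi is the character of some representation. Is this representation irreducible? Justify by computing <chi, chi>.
Irreducible: <chi, chi> = 1.

Proof sketch: <chi, chi> = (1/|G|) sum_C |C| * |chi(C)|^2 = (1/20)[1*|2|^2 + 1*|2|^2 + 2*|-sqrt(5)/2 - 1/2|^2 + 2*|-1/2 + sqrt(5)/2|^2 + 2*|-1/2 + sqrt(5)/2|^2 + 2*|-sqrt(5)/2 - 1/2|^2 + 5*|0|^2 + 5*|0|^2]
  = (1/20)[(4) + (4) + (sqrt(5) + 3) + (3 - sqrt(5)) + (3 - sqrt(5)) + (sqrt(5) + 3) + (0) + (0)] = 20/20 = 1.
A character is irreducible iff <chi, chi> = 1, so this representation is irreducible.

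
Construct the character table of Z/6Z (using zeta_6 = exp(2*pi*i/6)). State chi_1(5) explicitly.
Character table of Z/6Z (irreps indexed chi_0,...,chi_5 with chi_k(m) = zeta_6^(k*m), zeta_6 = exp(2*pi*i/6)):
  irrep \ class  {0} (size 1)  {1} (size 1)    {2} (size 1)    {3} (size 1)  {4} (size 1)    {5} (size 1)  
  chi_0          1             1               1               1             1               1             
  chi_1          1             exp(I*pi/3)     exp(2*I*pi/3)   -1            exp(-2*I*pi/3)  exp(-I*pi/3)  
  chi_2          1             exp(2*I*pi/3)   exp(-2*I*pi/3)  1             exp(2*I*pi/3)   exp(-2*I*pi/3)
  chi_3          1             -1              1               -1            1               -1            
  chi_4          1             exp(-2*I*pi/3)  exp(2*I*pi/3)   1             exp(-2*I*pi/3)  exp(2*I*pi/3) 
  chi_5          1             exp(-I*pi/3)    exp(-2*I*pi/3)  -1            exp(2*I*pi/3)   exp(I*pi/3)   

Spot check: chi_1(5) = zeta_6^(1*5) = zeta_6^5 = exp(-I*pi/3).

Justification: Z/6Z is abelian, so all 6 irreducible complex representations are 1-dimensional. They are given by chi_k(m) = zeta_6^(k*m) for k = 0,...,5. Row orthogonality: sum_m chi_k(m) conj(chi_l(m)) = 6 * [k = l].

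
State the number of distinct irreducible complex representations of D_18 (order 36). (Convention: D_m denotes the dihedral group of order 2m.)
12

Proof sketch: The number of irreducible complex representations of a finite group equals its number of conjugacy classes. D_18 has 12 conjugacy classes (n/2 + 3 for n even), so D_18 (order 36) has exactly 12 irreducible complex representations.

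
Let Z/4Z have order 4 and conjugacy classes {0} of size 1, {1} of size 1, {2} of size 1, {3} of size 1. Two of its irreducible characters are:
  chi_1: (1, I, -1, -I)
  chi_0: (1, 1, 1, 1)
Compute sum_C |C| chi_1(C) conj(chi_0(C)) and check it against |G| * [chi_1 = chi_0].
Sum = 0; so <chi_1, chi_0> = 0 (distinct irreducibles are orthogonal).

Explanation: Compute term by term over conjugacy classes (|C| * chi_1(C) * conj(chi_0(C))):
  1*(1)*conj(1) + 1*(I)*conj(1) + 1*(-1)*conj(1) + 1*(-I)*conj(1)
  = (1) + (I) + (-1) + (-I)
  = 0.
(Exp terms are combined using exp(i*s)*conj(exp(i*t)) = exp(i*(s-t)), and sums of them are collapsed using the identity that for every m > 1 the m distinct m-th roots of unity sum to 0, e.g. 1 + exp(2*I*pi/3) + exp(-2*I*pi/3) = 0.)
Dividing by |G| = 4 gives 0/4 = 0, matching the row-orthogonality relation <chi_1, chi_0> = [chi_1 = chi_0].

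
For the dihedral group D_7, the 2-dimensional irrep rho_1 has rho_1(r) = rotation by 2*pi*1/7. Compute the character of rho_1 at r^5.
chi_{rho_1}(r^5) = 2*cos(2*pi*1*5/7) = -2*cos(3*pi/7)

rho_1(r^5) is rotation by angle 2*pi*1*5/7, whose trace is 2*cos(2*pi*1*5/7) = -2*cos(3*pi/7).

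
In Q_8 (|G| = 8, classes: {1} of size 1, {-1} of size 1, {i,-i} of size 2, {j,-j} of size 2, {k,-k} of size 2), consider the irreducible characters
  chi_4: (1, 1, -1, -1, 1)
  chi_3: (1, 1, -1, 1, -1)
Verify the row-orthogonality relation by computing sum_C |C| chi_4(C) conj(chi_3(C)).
Sum = 0; so <chi_4, chi_3> = 0 (distinct irreducibles are orthogonal).

Justification: Compute term by term over conjugacy classes (|C| * chi_4(C) * conj(chi_3(C))):
  1*(1)*conj(1) + 1*(1)*conj(1) + 2*(-1)*conj(-1) + 2*(-1)*conj(1) + 2*(1)*conj(-1)
  = (1) + (1) + (2) + (-2) + (-2)
  = 0.
Dividing by |G| = 8 gives 0/8 = 0, matching the row-orthogonality relation <chi_4, chi_3> = [chi_4 = chi_3].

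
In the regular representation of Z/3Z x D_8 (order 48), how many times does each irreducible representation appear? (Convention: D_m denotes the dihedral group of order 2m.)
Each irreducible V_i of dimension d_i appears with multiplicity d_i, i.e. rho_reg = (direct sum over all irreducibles V_i) d_i V_i. The irreducible dimensions for Z/3Z x D_8 are 1, 1, 1, 1, 1, 1, 1, 1, 1, 1, 1, 1, 2, 2, 2, 2, 2, 2, 2, 2, 2: 12 irreducibles of dimension 1, each with multiplicity 1; 9 irreducibles of dimension 2, each with multiplicity 2. Total dimension 12*1*1 + 9*2*2 = 48 = |G|.

General theorem: in the regular representation of a finite group G, each irreducible appears with multiplicity equal to its dimension. Check: dim(rho_reg) = sum d_i^2 = 1 + 1 + 1 + 1 + 1 + 1 + 1 + 1 + 1 + 1 + 1 + 1 + 4 + 4 + 4 + 4 + 4 + 4 + 4 + 4 + 4 = 48 = |G|.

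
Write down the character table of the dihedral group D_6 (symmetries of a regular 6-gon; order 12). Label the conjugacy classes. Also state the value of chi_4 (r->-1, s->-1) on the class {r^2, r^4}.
Conjugacy classes: {e} of size 1, {r^3} of size 1, {r^1, r^5} of size 2, {r^2, r^4} of size 2, {s, sr^2, ...} of size 3, {sr, sr^3, ...} of size 3.
Character table:
  irrep \ class              {e} (size 1)  {r^3} (size 1)  {r^1, r^5} (size 2)  {r^2, r^4} (size 2)  {s, sr^2, ...} (size 3)  {sr, sr^3, ...} (size 3)
  chi_1 (triv)               1             1               1                    1                    1                        1                       
  chi_2 (sign: r->1, s->-1)  1             1               1                    1                    -1                       -1                      
  chi_3 (r->-1, s->1)        1             -1              -1                   1                    1                        -1                      
  chi_4 (r->-1, s->-1)       1             -1              -1                   1                    -1                       1                       
  chi_5 (2d, j=1)            2             -2              1                    -1                   0                        0                       
  chi_6 (2d, j=2)            2             2               -1                   -1                   0                        0                       

Spot check: chi_4 (r->-1, s->-1) on {r^2, r^4} = 1.

Derivation: D_6 has order 2*6 = 12 with 6 conjugacy classes, hence 6 irreducibles. Sum of squared dims 1 + 1 + 1 + 1 + 4 + 4 = 12 = |G|. Linear characters come from the abelianisation; the 2-dimensional irreps have character r^k -> 2*cos(2*pi*j*k/6), reflections -> 0.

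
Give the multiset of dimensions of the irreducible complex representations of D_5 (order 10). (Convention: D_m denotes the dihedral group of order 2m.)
Dimensions: 1, 1, 2, 2

Why: There are 4 irreducibles (= number of conjugacy classes). Their dimensions d_i satisfy sum d_i^2 = |G| = 10: 1 + 1 + 4 + 4 = 10.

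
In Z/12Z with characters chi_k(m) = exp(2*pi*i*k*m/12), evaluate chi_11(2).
chi_11(2) = zeta_12^22 = exp(-I*pi/3)

Working: chi_11(2) = zeta_12^(11*2) = zeta_12^22. Since zeta_12^12 = 1, this equals zeta_12^10 = exp(2*pi*i*10/12) = exp(-I*pi/3).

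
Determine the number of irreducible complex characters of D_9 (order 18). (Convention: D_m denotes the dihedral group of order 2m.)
6

Details: The number of irreducible complex representations of a finite group equals its number of conjugacy classes. D_9 has 6 conjugacy classes ((n+3)/2 for n odd), so D_9 (order 18) has exactly 6 irreducible complex representations.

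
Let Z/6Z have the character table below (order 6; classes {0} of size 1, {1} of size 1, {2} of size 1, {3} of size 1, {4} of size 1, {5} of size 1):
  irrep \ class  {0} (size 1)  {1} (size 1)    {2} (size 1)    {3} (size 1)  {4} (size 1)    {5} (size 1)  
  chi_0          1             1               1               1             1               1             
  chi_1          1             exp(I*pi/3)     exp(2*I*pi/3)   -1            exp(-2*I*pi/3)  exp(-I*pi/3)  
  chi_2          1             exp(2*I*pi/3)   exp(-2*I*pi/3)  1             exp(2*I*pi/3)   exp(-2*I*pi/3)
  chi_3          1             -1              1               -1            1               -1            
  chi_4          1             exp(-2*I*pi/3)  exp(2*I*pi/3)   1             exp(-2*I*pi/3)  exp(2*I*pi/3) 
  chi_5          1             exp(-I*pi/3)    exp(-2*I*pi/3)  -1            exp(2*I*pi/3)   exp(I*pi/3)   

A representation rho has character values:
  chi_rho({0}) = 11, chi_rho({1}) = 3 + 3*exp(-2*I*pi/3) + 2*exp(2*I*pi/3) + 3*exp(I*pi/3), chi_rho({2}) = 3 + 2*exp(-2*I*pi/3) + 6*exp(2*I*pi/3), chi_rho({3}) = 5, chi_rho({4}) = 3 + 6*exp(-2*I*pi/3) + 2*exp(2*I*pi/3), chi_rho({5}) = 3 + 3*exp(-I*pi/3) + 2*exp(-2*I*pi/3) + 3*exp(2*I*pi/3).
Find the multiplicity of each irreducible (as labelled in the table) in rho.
Multiplicities: chi_0: 3, chi_1: 3, chi_2: 2, chi_3: 0, chi_4: 3, chi_5: 0.

Argument: Use <chi_rho, chi> = (1/|G|) sum_C |C| * chi_rho(C) * conj(chi(C)) with |G| = 6 for each irreducible chi in the table:
  <chi_rho, chi_0> = (1/6)[1*(11)*conj(1) + 1*(3 + 3*exp(-2*I*pi/3) + 2*exp(2*I*pi/3) + 3*exp(I*pi/3))*conj(1) + 1*(3 + 2*exp(-2*I*pi/3) + 6*exp(2*I*pi/3))*conj(1) + 1*(5)*conj(1) + 1*(3 + 6*exp(-2*I*pi/3) + 2*exp(2*I*pi/3))*conj(1) + 1*(3 + 3*exp(-I*pi/3) + 2*exp(-2*I*pi/3) + 3*exp(2*I*pi/3))*conj(1)]
      = (1/6)[(11) + (3 + 3*exp(-2*I*pi/3) + 2*exp(2*I*pi/3) + 3*exp(I*pi/3)) + (3 + 2*exp(-2*I*pi/3) + 6*exp(2*I*pi/3)) + (5) + (3 + 6*exp(-2*I*pi/3) + 2*exp(2*I*pi/3)) + (3 + 3*exp(-I*pi/3) + 2*exp(-2*I*pi/3) + 3*exp(2*I*pi/3))] = 18/6 = 3
  <chi_rho, chi_1> = (1/6)[1*(11)*conj(1) + 1*(3 + 3*exp(-2*I*pi/3) + 2*exp(2*I*pi/3) + 3*exp(I*pi/3))*conj(exp(I*pi/3)) + 1*(3 + 2*exp(-2*I*pi/3) + 6*exp(2*I*pi/3))*conj(exp(2*I*pi/3)) + 1*(5)*conj(-1) + 1*(3 + 6*exp(-2*I*pi/3) + 2*exp(2*I*pi/3))*conj(exp(-2*I*pi/3)) + 1*(3 + 3*exp(-I*pi/3) + 2*exp(-2*I*pi/3) + 3*exp(2*I*pi/3))*conj(exp(-I*pi/3))]
      = (1/6)[(11) + (3*exp(-I*pi/3) + 2*exp(I*pi/3)) + (6 + 3*exp(-2*I*pi/3) + 2*exp(2*I*pi/3)) + (-5) + (6 + 2*exp(-2*I*pi/3) + 3*exp(2*I*pi/3)) + (2*exp(-I*pi/3) + 3*exp(I*pi/3))] = 18/6 = 3
  <chi_rho, chi_2> = (1/6)[1*(11)*conj(1) + 1*(3 + 3*exp(-2*I*pi/3) + 2*exp(2*I*pi/3) + 3*exp(I*pi/3))*conj(exp(2*I*pi/3)) + 1*(3 + 2*exp(-2*I*pi/3) + 6*exp(2*I*pi/3))*conj(exp(-2*I*pi/3)) + 1*(5)*conj(1) + 1*(3 + 6*exp(-2*I*pi/3) + 2*exp(2*I*pi/3))*conj(exp(2*I*pi/3)) + 1*(3 + 3*exp(-I*pi/3) + 2*exp(-2*I*pi/3) + 3*exp(2*I*pi/3))*conj(exp(-2*I*pi/3))]
      = (1/6)[(11) + (2 + 3*exp(-2*I*pi/3) + 3*exp(-I*pi/3) + 3*exp(2*I*pi/3)) + (2 + 6*exp(-2*I*pi/3) + 3*exp(2*I*pi/3)) + (5) + (2 + 3*exp(-2*I*pi/3) + 6*exp(2*I*pi/3)) + (2 + 3*exp(-2*I*pi/3) + 3*exp(2*I*pi/3) + 3*exp(I*pi/3))] = 12/6 = 2
  <chi_rho, chi_3> = (1/6)[1*(11)*conj(1) + 1*(3 + 3*exp(-2*I*pi/3) + 2*exp(2*I*pi/3) + 3*exp(I*pi/3))*conj(-1) + 1*(3 + 2*exp(-2*I*pi/3) + 6*exp(2*I*pi/3))*conj(1) + 1*(5)*conj(-1) + 1*(3 + 6*exp(-2*I*pi/3) + 2*exp(2*I*pi/3))*conj(1) + 1*(3 + 3*exp(-I*pi/3) + 2*exp(-2*I*pi/3) + 3*exp(2*I*pi/3))*conj(-1)]
      = (1/6)[(11) + (-3 - 3*exp(I*pi/3) - 2*exp(2*I*pi/3) - 3*exp(-2*I*pi/3)) + (3 + 2*exp(-2*I*pi/3) + 6*exp(2*I*pi/3)) + (-5) + (3 + 6*exp(-2*I*pi/3) + 2*exp(2*I*pi/3)) + (-3 - 3*exp(2*I*pi/3) - 2*exp(-2*I*pi/3) - 3*exp(-I*pi/3))] = 0/6 = 0
  <chi_rho, chi_4> = (1/6)[1*(11)*conj(1) + 1*(3 + 3*exp(-2*I*pi/3) + 2*exp(2*I*pi/3) + 3*exp(I*pi/3))*conj(exp(-2*I*pi/3)) + 1*(3 + 2*exp(-2*I*pi/3) + 6*exp(2*I*pi/3))*conj(exp(2*I*pi/3)) + 1*(5)*conj(1) + 1*(3 + 6*exp(-2*I*pi/3) + 2*exp(2*I*pi/3))*conj(exp(-2*I*pi/3)) + 1*(3 + 3*exp(-I*pi/3) + 2*exp(-2*I*pi/3) + 3*exp(2*I*pi/3))*conj(exp(2*I*pi/3))]
      = (1/6)[(11) + (2*exp(-2*I*pi/3) + 3*exp(2*I*pi/3)) + (6 + 3*exp(-2*I*pi/3) + 2*exp(2*I*pi/3)) + (5) + (6 + 2*exp(-2*I*pi/3) + 3*exp(2*I*pi/3)) + (3*exp(-2*I*pi/3) + 2*exp(2*I*pi/3))] = 18/6 = 3
  <chi_rho, chi_5> = (1/6)[1*(11)*conj(1) + 1*(3 + 3*exp(-2*I*pi/3) + 2*exp(2*I*pi/3) + 3*exp(I*pi/3))*conj(exp(-I*pi/3)) + 1*(3 + 2*exp(-2*I*pi/3) + 6*exp(2*I*pi/3))*conj(exp(-2*I*pi/3)) + 1*(5)*conj(-1) + 1*(3 + 6*exp(-2*I*pi/3) + 2*exp(2*I*pi/3))*conj(exp(2*I*pi/3)) + 1*(3 + 3*exp(-I*pi/3) + 2*exp(-2*I*pi/3) + 3*exp(2*I*pi/3))*conj(exp(I*pi/3))]
      = (1/6)[(11) + (-2 + 3*exp(-I*pi/3) + 3*exp(2*I*pi/3) + 3*exp(I*pi/3)) + (2 + 6*exp(-2*I*pi/3) + 3*exp(2*I*pi/3)) + (-5) + (2 + 3*exp(-2*I*pi/3) + 6*exp(2*I*pi/3)) + (-2 + 3*exp(-2*I*pi/3) + 3*exp(-I*pi/3) + 3*exp(I*pi/3))] = 0/6 = 0
(Exp terms are combined using exp(i*s)*conj(exp(i*t)) = exp(i*(s-t)), and sums of them are collapsed using the identity that for every m > 1 the m distinct m-th roots of unity sum to 0, e.g. 1 + exp(2*I*pi/3) + exp(-2*I*pi/3) = 0.)
Dimension check: dim(rho) = sum (mult * dim) = 3*1 + 3*1 + 2*1 + 0*1 + 3*1 + 0*1 = 11 = chi_rho(e) = 11.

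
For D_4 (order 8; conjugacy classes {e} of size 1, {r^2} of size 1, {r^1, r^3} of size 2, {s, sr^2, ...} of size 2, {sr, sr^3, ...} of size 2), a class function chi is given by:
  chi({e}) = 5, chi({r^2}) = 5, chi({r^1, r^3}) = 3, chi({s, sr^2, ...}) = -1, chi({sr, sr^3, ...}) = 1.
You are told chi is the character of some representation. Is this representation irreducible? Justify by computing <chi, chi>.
Not irreducible (reducible): <chi, chi> = 9 > 1.

<chi, chi> = (1/|G|) sum_C |C| * |chi(C)|^2 = (1/8)[1*|5|^2 + 1*|5|^2 + 2*|3|^2 + 2*|-1|^2 + 2*|1|^2]
  = (1/8)[(25) + (25) + (18) + (2) + (2)] = 72/8 = 9.
A character is irreducible iff <chi, chi> = 1, so this representation is reducible.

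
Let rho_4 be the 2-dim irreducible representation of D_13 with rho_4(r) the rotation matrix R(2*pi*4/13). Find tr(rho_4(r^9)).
chi_{rho_4}(r^9) = 2*cos(2*pi*4*9/13) = 2*cos(6*pi/13)

Reasoning: rho_4(r^9) is rotation by angle 2*pi*4*9/13, whose trace is 2*cos(2*pi*4*9/13) = 2*cos(6*pi/13).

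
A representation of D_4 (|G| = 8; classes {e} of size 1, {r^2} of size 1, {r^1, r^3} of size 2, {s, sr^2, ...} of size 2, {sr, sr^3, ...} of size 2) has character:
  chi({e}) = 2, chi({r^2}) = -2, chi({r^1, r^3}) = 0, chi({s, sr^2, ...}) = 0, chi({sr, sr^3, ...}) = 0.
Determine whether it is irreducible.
Irreducible: <chi, chi> = 1.

Proof sketch: <chi, chi> = (1/|G|) sum_C |C| * |chi(C)|^2 = (1/8)[1*|2|^2 + 1*|-2|^2 + 2*|0|^2 + 2*|0|^2 + 2*|0|^2]
  = (1/8)[(4) + (4) + (0) + (0) + (0)] = 8/8 = 1.
A character is irreducible iff <chi, chi> = 1, so this representation is irreducible.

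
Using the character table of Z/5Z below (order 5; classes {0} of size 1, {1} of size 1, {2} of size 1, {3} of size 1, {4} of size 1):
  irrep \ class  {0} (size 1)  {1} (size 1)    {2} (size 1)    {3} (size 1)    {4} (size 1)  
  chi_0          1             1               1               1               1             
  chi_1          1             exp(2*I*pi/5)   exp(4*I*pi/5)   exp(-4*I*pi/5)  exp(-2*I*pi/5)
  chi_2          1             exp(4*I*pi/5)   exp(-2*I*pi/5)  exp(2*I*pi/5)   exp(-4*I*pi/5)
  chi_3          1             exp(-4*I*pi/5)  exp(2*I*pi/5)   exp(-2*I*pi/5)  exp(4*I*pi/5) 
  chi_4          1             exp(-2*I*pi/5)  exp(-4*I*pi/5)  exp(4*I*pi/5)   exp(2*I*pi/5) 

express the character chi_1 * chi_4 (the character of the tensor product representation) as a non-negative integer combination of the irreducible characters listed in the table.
chi_1 tensor chi_4 = chi_0 (all other irreducibles have multiplicity 0).

The character of a tensor product is the pointwise product (chi_1 * chi_4)(C) = chi_1(C) * chi_4(C):
  {0}: (1)*(1), {1}: (exp(2*I*pi/5))*(exp(-2*I*pi/5)), {2}: (exp(4*I*pi/5))*(exp(-4*I*pi/5)), {3}: (exp(-4*I*pi/5))*(exp(4*I*pi/5)), {4}: (exp(-2*I*pi/5))*(exp(2*I*pi/5))
so (chi_1 * chi_4) takes values
  {0} -> 1, {1} -> 1, {2} -> 1, {3} -> 1, {4} -> 1.
Now take the inner product of this character with each irreducible chi from the table, <chi_1*chi_4, chi> = (1/5) sum_C |C| (chi_1*chi_4)(C) conj(chi(C)):
  <chi_1*chi_4, chi_0> = (1/5)[1*(1)*conj(1) + 1*(1)*conj(1) + 1*(1)*conj(1) + 1*(1)*conj(1) + 1*(1)*conj(1)]
      = (1/5)[(1) + (1) + (1) + (1) + (1)] = 5/5 = 1
  <chi_1*chi_4, chi_1> = (1/5)[1*(1)*conj(1) + 1*(1)*conj(exp(2*I*pi/5)) + 1*(1)*conj(exp(4*I*pi/5)) + 1*(1)*conj(exp(-4*I*pi/5)) + 1*(1)*conj(exp(-2*I*pi/5))]
      = (1/5)[(1) + (exp(-2*I*pi/5)) + (exp(-4*I*pi/5)) + (exp(4*I*pi/5)) + (exp(2*I*pi/5))] = 0/5 = 0
  <chi_1*chi_4, chi_2> = (1/5)[1*(1)*conj(1) + 1*(1)*conj(exp(4*I*pi/5)) + 1*(1)*conj(exp(-2*I*pi/5)) + 1*(1)*conj(exp(2*I*pi/5)) + 1*(1)*conj(exp(-4*I*pi/5))]
      = (1/5)[(1) + (exp(-4*I*pi/5)) + (exp(2*I*pi/5)) + (exp(-2*I*pi/5)) + (exp(4*I*pi/5))] = 0/5 = 0
  <chi_1*chi_4, chi_3> = (1/5)[1*(1)*conj(1) + 1*(1)*conj(exp(-4*I*pi/5)) + 1*(1)*conj(exp(2*I*pi/5)) + 1*(1)*conj(exp(-2*I*pi/5)) + 1*(1)*conj(exp(4*I*pi/5))]
      = (1/5)[(1) + (exp(4*I*pi/5)) + (exp(-2*I*pi/5)) + (exp(2*I*pi/5)) + (exp(-4*I*pi/5))] = 0/5 = 0
  <chi_1*chi_4, chi_4> = (1/5)[1*(1)*conj(1) + 1*(1)*conj(exp(-2*I*pi/5)) + 1*(1)*conj(exp(-4*I*pi/5)) + 1*(1)*conj(exp(4*I*pi/5)) + 1*(1)*conj(exp(2*I*pi/5))]
      = (1/5)[(1) + (exp(2*I*pi/5)) + (exp(4*I*pi/5)) + (exp(-4*I*pi/5)) + (exp(-2*I*pi/5))] = 0/5 = 0
(Exp terms are combined using exp(i*s)*conj(exp(i*t)) = exp(i*(s-t)), and sums of them are collapsed using the identity that for every m > 1 the m distinct m-th roots of unity sum to 0, e.g. 1 + exp(2*I*pi/3) + exp(-2*I*pi/3) = 0.)
Hence the multiplicities are chi_0: 1. Dimension check: dim(chi_1)*dim(chi_4) = 1*1 = 1 and sum (mult * dim) = 1*1 = 1.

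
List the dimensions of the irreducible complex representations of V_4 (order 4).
Dimensions: 1, 1, 1, 1

Reasoning: There are 4 irreducibles (= number of conjugacy classes). Their dimensions d_i satisfy sum d_i^2 = |G| = 4: 1 + 1 + 1 + 1 = 4.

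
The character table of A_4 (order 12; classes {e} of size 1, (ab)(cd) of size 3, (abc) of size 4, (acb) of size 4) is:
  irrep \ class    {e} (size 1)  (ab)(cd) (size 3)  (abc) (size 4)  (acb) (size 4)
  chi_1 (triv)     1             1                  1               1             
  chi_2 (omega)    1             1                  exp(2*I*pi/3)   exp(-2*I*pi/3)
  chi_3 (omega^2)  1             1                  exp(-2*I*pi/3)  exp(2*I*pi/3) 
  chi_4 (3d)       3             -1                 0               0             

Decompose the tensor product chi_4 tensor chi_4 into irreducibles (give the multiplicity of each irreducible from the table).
chi_4 tensor chi_4 = chi_1 + chi_2 + chi_3 + 2*chi_4 (all other irreducibles have multiplicity 0).

Details: The character of a tensor product is the pointwise product (chi_4 * chi_4)(C) = chi_4(C) * chi_4(C):
  {e}: (3)*(3), (ab)(cd): (-1)*(-1), (abc): (0)*(0), (acb): (0)*(0)
so (chi_4 * chi_4) takes values
  {e} -> 9, (ab)(cd) -> 1, (abc) -> 0, (acb) -> 0.
Now take the inner product of this character with each irreducible chi from the table, <chi_4*chi_4, chi> = (1/12) sum_C |C| (chi_4*chi_4)(C) conj(chi(C)):
  <chi_4*chi_4, chi_1> = (1/12)[1*(9)*conj(1) + 3*(1)*conj(1) + 4*(0)*conj(1) + 4*(0)*conj(1)]
      = (1/12)[(9) + (3) + (0) + (0)] = 12/12 = 1
  <chi_4*chi_4, chi_2> = (1/12)[1*(9)*conj(1) + 3*(1)*conj(1) + 4*(0)*conj(exp(2*I*pi/3)) + 4*(0)*conj(exp(-2*I*pi/3))]
      = (1/12)[(9) + (3) + (0) + (0)] = 12/12 = 1
  <chi_4*chi_4, chi_3> = (1/12)[1*(9)*conj(1) + 3*(1)*conj(1) + 4*(0)*conj(exp(-2*I*pi/3)) + 4*(0)*conj(exp(2*I*pi/3))]
      = (1/12)[(9) + (3) + (0) + (0)] = 12/12 = 1
  <chi_4*chi_4, chi_4> = (1/12)[1*(9)*conj(3) + 3*(1)*conj(-1) + 4*(0)*conj(0) + 4*(0)*conj(0)]
      = (1/12)[(27) + (-3) + (0) + (0)] = 24/12 = 2
(Exp terms are combined using exp(i*s)*conj(exp(i*t)) = exp(i*(s-t)), and sums of them are collapsed using the identity that for every m > 1 the m distinct m-th roots of unity sum to 0, e.g. 1 + exp(2*I*pi/3) + exp(-2*I*pi/3) = 0.)
Hence the multiplicities are chi_1: 1, chi_2: 1, chi_3: 1, chi_4: 2. Dimension check: dim(chi_4)*dim(chi_4) = 3*3 = 9 and sum (mult * dim) = 1*1 + 1*1 + 1*1 + 2*3 = 9.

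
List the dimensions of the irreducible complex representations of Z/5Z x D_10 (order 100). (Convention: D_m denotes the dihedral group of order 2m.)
Dimensions: 1, 1, 1, 1, 1, 1, 1, 1, 1, 1, 1, 1, 1, 1, 1, 1, 1, 1, 1, 1, 2, 2, 2, 2, 2, 2, 2, 2, 2, 2, 2, 2, 2, 2, 2, 2, 2, 2, 2, 2

Reasoning: There are 40 irreducibles (= number of conjugacy classes). Their dimensions d_i satisfy sum d_i^2 = |G| = 100: 1 + 1 + 1 + 1 + 1 + 1 + 1 + 1 + 1 + 1 + 1 + 1 + 1 + 1 + 1 + 1 + 1 + 1 + 1 + 1 + 4 + 4 + 4 + 4 + 4 + 4 + 4 + 4 + 4 + 4 + 4 + 4 + 4 + 4 + 4 + 4 + 4 + 4 + 4 + 4 = 100. (For the product with Z/5Z: each of the 5 1-dim characters of Z/5Z tensors with each irrep of D_10, giving 5 copies of each D_10-dimension.)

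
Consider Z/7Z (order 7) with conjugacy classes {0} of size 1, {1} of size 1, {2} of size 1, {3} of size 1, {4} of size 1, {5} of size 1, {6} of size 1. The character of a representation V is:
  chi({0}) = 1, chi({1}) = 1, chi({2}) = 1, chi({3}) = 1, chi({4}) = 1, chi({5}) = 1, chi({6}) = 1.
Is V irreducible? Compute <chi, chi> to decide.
Irreducible: <chi, chi> = 1.

Proof sketch: <chi, chi> = (1/|G|) sum_C |C| * |chi(C)|^2 = (1/7)[1*|1|^2 + 1*|1|^2 + 1*|1|^2 + 1*|1|^2 + 1*|1|^2 + 1*|1|^2 + 1*|1|^2]
  = (1/7)[(1) + (1) + (1) + (1) + (1) + (1) + (1)] = 7/7 = 1.
(Exp terms are combined using exp(i*s)*conj(exp(i*t)) = exp(i*(s-t)), and sums of them are collapsed using the identity that for every m > 1 the m distinct m-th roots of unity sum to 0, e.g. 1 + exp(2*I*pi/3) + exp(-2*I*pi/3) = 0.)
A character is irreducible iff <chi, chi> = 1, so this representation is irreducible.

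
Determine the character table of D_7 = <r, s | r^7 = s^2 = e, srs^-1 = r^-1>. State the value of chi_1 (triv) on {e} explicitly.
Conjugacy classes: {e} of size 1, {r^1, r^6} of size 2, {r^2, r^5} of size 2, {r^3, r^4} of size 2, {s, sr, ..., sr^6} of size 7.
Character table:
  irrep \ class              {e} (size 1)  {r^1, r^6} (size 2)  {r^2, r^5} (size 2)  {r^3, r^4} (size 2)  {s, sr, ..., sr^6} (size 7)
  chi_1 (triv)               1             1                    1                    1                    1                          
  chi_2 (sign: r->1, s->-1)  1             1                    1                    1                    -1                         
  chi_3 (2d, j=1)            2             2*cos(2*pi/7)        -2*cos(3*pi/7)       -2*cos(pi/7)         0                          
  chi_4 (2d, j=2)            2             -2*cos(3*pi/7)       -2*cos(pi/7)         2*cos(2*pi/7)        0                          
  chi_5 (2d, j=3)            2             -2*cos(pi/7)         2*cos(2*pi/7)        -2*cos(3*pi/7)       0                          

Spot check: chi_1 (triv) on {e} = 1.

Reasoning: D_7 has order 2*7 = 14 with 5 conjugacy classes, hence 5 irreducibles. Sum of squared dims 1 + 1 + 4 + 4 + 4 = 14 = |G|. Linear characters come from the abelianisation; the 2-dimensional irreps have character r^k -> 2*cos(2*pi*j*k/7), reflections -> 0.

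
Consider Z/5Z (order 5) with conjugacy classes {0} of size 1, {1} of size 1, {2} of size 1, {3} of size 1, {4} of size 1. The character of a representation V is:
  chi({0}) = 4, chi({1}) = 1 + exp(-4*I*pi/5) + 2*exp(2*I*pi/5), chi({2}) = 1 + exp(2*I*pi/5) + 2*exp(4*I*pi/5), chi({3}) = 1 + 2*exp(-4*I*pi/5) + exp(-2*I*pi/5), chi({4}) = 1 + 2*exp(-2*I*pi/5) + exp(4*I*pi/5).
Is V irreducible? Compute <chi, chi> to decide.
Not irreducible (reducible): <chi, chi> = 6 > 1.

Argument: <chi, chi> = (1/|G|) sum_C |C| * |chi(C)|^2 = (1/5)[1*|4|^2 + 1*|1 + exp(-4*I*pi/5) + 2*exp(2*I*pi/5)|^2 + 1*|1 + exp(2*I*pi/5) + 2*exp(4*I*pi/5)|^2 + 1*|1 + 2*exp(-4*I*pi/5) + exp(-2*I*pi/5)|^2 + 1*|1 + 2*exp(-2*I*pi/5) + exp(4*I*pi/5)|^2]
  = (1/5)[(16) + (6 + 2*exp(-2*I*pi/5) + 3*exp(-4*I*pi/5) + 3*exp(4*I*pi/5) + 2*exp(2*I*pi/5)) + (6 + 3*exp(-2*I*pi/5) + 2*exp(-4*I*pi/5) + 2*exp(4*I*pi/5) + 3*exp(2*I*pi/5)) + (6 + 3*exp(-2*I*pi/5) + 2*exp(-4*I*pi/5) + 2*exp(4*I*pi/5) + 3*exp(2*I*pi/5)) + (6 + 2*exp(-2*I*pi/5) + 3*exp(-4*I*pi/5) + 3*exp(4*I*pi/5) + 2*exp(2*I*pi/5))] = 30/5 = 6.
(Exp terms are combined using exp(i*s)*conj(exp(i*t)) = exp(i*(s-t)), and sums of them are collapsed using the identity that for every m > 1 the m distinct m-th roots of unity sum to 0, e.g. 1 + exp(2*I*pi/3) + exp(-2*I*pi/3) = 0.)
A character is irreducible iff <chi, chi> = 1, so this representation is reducible.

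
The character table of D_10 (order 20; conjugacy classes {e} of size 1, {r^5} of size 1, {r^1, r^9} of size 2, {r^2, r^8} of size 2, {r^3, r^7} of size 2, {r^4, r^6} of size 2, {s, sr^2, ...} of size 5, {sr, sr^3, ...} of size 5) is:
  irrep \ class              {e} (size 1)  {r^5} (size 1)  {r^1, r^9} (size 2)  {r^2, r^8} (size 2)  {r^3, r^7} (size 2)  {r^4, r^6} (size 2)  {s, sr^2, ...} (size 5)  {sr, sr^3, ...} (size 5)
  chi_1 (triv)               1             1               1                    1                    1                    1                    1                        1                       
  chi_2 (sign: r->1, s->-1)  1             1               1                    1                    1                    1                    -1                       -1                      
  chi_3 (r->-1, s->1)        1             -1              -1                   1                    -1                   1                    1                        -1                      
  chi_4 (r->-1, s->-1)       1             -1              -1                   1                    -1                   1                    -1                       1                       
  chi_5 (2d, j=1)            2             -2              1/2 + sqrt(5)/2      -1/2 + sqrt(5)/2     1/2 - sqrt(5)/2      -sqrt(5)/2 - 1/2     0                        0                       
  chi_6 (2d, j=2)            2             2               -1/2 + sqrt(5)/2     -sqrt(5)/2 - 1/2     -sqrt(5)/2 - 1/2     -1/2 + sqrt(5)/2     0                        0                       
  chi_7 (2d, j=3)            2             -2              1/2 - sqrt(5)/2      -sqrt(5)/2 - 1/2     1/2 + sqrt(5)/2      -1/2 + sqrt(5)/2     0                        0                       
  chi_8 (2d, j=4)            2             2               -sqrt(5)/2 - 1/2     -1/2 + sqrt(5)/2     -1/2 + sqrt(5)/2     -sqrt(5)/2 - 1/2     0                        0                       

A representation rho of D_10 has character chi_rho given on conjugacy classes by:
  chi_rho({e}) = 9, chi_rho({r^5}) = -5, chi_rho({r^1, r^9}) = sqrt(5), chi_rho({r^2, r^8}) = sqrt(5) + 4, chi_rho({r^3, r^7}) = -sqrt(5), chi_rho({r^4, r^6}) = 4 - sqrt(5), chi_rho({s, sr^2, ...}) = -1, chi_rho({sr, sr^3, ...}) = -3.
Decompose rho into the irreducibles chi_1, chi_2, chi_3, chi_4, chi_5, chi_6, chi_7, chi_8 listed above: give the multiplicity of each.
Multiplicities: chi_1: 0, chi_2: 2, chi_3: 2, chi_4: 1, chi_5: 2, chi_6: 0, chi_7: 0, chi_8: 0.

Justification: Use <chi_rho, chi> = (1/|G|) sum_C |C| * chi_rho(C) * conj(chi(C)) with |G| = 20 for each irreducible chi in the table:
  <chi_rho, chi_1> = (1/20)[1*(9)*conj(1) + 1*(-5)*conj(1) + 2*(sqrt(5))*conj(1) + 2*(sqrt(5) + 4)*conj(1) + 2*(-sqrt(5))*conj(1) + 2*(4 - sqrt(5))*conj(1) + 5*(-1)*conj(1) + 5*(-3)*conj(1)]
      = (1/20)[(9) + (-5) + (2*sqrt(5)) + (2*sqrt(5) + 8) + (-2*sqrt(5)) + (8 - 2*sqrt(5)) + (-5) + (-15)] = 0/20 = 0
  <chi_rho, chi_2> = (1/20)[1*(9)*conj(1) + 1*(-5)*conj(1) + 2*(sqrt(5))*conj(1) + 2*(sqrt(5) + 4)*conj(1) + 2*(-sqrt(5))*conj(1) + 2*(4 - sqrt(5))*conj(1) + 5*(-1)*conj(-1) + 5*(-3)*conj(-1)]
      = (1/20)[(9) + (-5) + (2*sqrt(5)) + (2*sqrt(5) + 8) + (-2*sqrt(5)) + (8 - 2*sqrt(5)) + (5) + (15)] = 40/20 = 2
  <chi_rho, chi_3> = (1/20)[1*(9)*conj(1) + 1*(-5)*conj(-1) + 2*(sqrt(5))*conj(-1) + 2*(sqrt(5) + 4)*conj(1) + 2*(-sqrt(5))*conj(-1) + 2*(4 - sqrt(5))*conj(1) + 5*(-1)*conj(1) + 5*(-3)*conj(-1)]
      = (1/20)[(9) + (5) + (-2*sqrt(5)) + (2*sqrt(5) + 8) + (2*sqrt(5)) + (8 - 2*sqrt(5)) + (-5) + (15)] = 40/20 = 2
  <chi_rho, chi_4> = (1/20)[1*(9)*conj(1) + 1*(-5)*conj(-1) + 2*(sqrt(5))*conj(-1) + 2*(sqrt(5) + 4)*conj(1) + 2*(-sqrt(5))*conj(-1) + 2*(4 - sqrt(5))*conj(1) + 5*(-1)*conj(-1) + 5*(-3)*conj(1)]
      = (1/20)[(9) + (5) + (-2*sqrt(5)) + (2*sqrt(5) + 8) + (2*sqrt(5)) + (8 - 2*sqrt(5)) + (5) + (-15)] = 20/20 = 1
  <chi_rho, chi_5> = (1/20)[1*(9)*conj(2) + 1*(-5)*conj(-2) + 2*(sqrt(5))*conj(1/2 + sqrt(5)/2) + 2*(sqrt(5) + 4)*conj(-1/2 + sqrt(5)/2) + 2*(-sqrt(5))*conj(1/2 - sqrt(5)/2) + 2*(4 - sqrt(5))*conj(-sqrt(5)/2 - 1/2) + 5*(-1)*conj(0) + 5*(-3)*conj(0)]
      = (1/20)[(18) + (10) + (sqrt(5) + 5) + (1 + 3*sqrt(5)) + (5 - sqrt(5)) + (1 - 3*sqrt(5)) + (0) + (0)] = 40/20 = 2
  <chi_rho, chi_6> = (1/20)[1*(9)*conj(2) + 1*(-5)*conj(2) + 2*(sqrt(5))*conj(-1/2 + sqrt(5)/2) + 2*(sqrt(5) + 4)*conj(-sqrt(5)/2 - 1/2) + 2*(-sqrt(5))*conj(-sqrt(5)/2 - 1/2) + 2*(4 - sqrt(5))*conj(-1/2 + sqrt(5)/2) + 5*(-1)*conj(0) + 5*(-3)*conj(0)]
      = (1/20)[(18) + (-10) + (5 - sqrt(5)) + (-5*sqrt(5) - 9) + (sqrt(5) + 5) + (-9 + 5*sqrt(5)) + (0) + (0)] = 0/20 = 0
  <chi_rho, chi_7> = (1/20)[1*(9)*conj(2) + 1*(-5)*conj(-2) + 2*(sqrt(5))*conj(1/2 - sqrt(5)/2) + 2*(sqrt(5) + 4)*conj(-sqrt(5)/2 - 1/2) + 2*(-sqrt(5))*conj(1/2 + sqrt(5)/2) + 2*(4 - sqrt(5))*conj(-1/2 + sqrt(5)/2) + 5*(-1)*conj(0) + 5*(-3)*conj(0)]
      = (1/20)[(18) + (10) + (-5 + sqrt(5)) + (-5*sqrt(5) - 9) + (-5 - sqrt(5)) + (-9 + 5*sqrt(5)) + (0) + (0)] = 0/20 = 0
  <chi_rho, chi_8> = (1/20)[1*(9)*conj(2) + 1*(-5)*conj(2) + 2*(sqrt(5))*conj(-sqrt(5)/2 - 1/2) + 2*(sqrt(5) + 4)*conj(-1/2 + sqrt(5)/2) + 2*(-sqrt(5))*conj(-1/2 + sqrt(5)/2) + 2*(4 - sqrt(5))*conj(-sqrt(5)/2 - 1/2) + 5*(-1)*conj(0) + 5*(-3)*conj(0)]
      = (1/20)[(18) + (-10) + (-5 - sqrt(5)) + (1 + 3*sqrt(5)) + (-5 + sqrt(5)) + (1 - 3*sqrt(5)) + (0) + (0)] = 0/20 = 0
Dimension check: dim(rho) = sum (mult * dim) = 0*1 + 2*1 + 2*1 + 1*1 + 2*2 + 0*2 + 0*2 + 0*2 = 9 = chi_rho(e) = 9.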